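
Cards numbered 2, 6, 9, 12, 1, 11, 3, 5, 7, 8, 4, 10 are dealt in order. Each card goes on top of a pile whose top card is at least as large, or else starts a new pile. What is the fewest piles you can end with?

6

Place each on the leftmost legal pile:
2 → new pile 1 (tops now [2])
6 → new pile 2 (tops now [2, 6])
9 → new pile 3 (tops now [2, 6, 9])
12 → new pile 4 (tops now [2, 6, 9, 12])
1 → pile 1 (tops now [1, 6, 9, 12])
11 → pile 4 (tops now [1, 6, 9, 11])
3 → pile 2 (tops now [1, 3, 9, 11])
5 → pile 3 (tops now [1, 3, 5, 11])
7 → pile 4 (tops now [1, 3, 5, 7])
8 → new pile 5 (tops now [1, 3, 5, 7, 8])
4 → pile 3 (tops now [1, 3, 4, 7, 8])
10 → new pile 6 (tops now [1, 3, 4, 7, 8, 10])
Six piles.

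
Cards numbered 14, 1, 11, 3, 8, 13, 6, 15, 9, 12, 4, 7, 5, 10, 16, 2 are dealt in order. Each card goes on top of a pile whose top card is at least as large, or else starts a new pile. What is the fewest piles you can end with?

6

The minimum number of non-increasing subsequences covering a sequence equals the length of its longest strictly increasing subsequence.
LIS length is 6 (e.g. 1, 3, 8, 13, 15, 16), so 6 piles are needed.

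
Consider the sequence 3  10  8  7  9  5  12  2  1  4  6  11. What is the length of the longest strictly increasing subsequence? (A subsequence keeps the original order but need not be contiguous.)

4

Let dp[i] be the length of the longest such subsequence ending at index i:
i:      1  2  3  4  5  6  7  8  9 10 11 12
a[i]:   3 10  8  7  9  5 12  2  1  4  6 11
dp:     1  2  2  2  3  2  4  1  1  2  3  4
Maximum dp value is 4.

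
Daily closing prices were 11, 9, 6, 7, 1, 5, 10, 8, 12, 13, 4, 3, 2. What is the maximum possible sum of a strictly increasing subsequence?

48

Let S[i] be the best sum of a strictly increasing subsequence ending at i:
i:      1  2  3  4  5  6  7  8  9 10 11 12 13
a[i]:  11  9  6  7  1  5 10  8 12 13  4  3  2
S:     11  9  6 13  1  6 23 21 35 48  5  4  3
Maximum is 48 (e.g. 6 + 7 + 10 + 12 + 13).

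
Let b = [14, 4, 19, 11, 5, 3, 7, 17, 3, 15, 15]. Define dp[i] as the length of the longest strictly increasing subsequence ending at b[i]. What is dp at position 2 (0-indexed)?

2

dp[i] = 1 + max{dp[j] : j<i, b[j]<b[i]} (or 1 if no such j):
i:      0  1  2  3  4  5  6  7  8  9 10
b[i]:  14  4 19 11  5  3  7 17  3 15 15
dp:     1  1  2  2  2  1  3  4  1  4  4
At index 2 the value is 2.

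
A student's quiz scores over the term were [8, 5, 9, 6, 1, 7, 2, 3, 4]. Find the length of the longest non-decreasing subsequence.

4

Let dp[i] be the length of the longest such subsequence ending at index i:
i:     1 2 3 4 5 6 7 8 9
a[i]:  8 5 9 6 1 7 2 3 4
dp:    1 1 2 2 1 3 2 3 4
Maximum dp value is 4.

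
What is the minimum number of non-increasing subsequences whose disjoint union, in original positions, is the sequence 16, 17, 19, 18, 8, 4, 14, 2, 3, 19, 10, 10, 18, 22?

5

Place each on the leftmost legal pile:
16 → new pile 1 (tops now [16])
17 → new pile 2 (tops now [16, 17])
19 → new pile 3 (tops now [16, 17, 19])
18 → pile 3 (tops now [16, 17, 18])
8 → pile 1 (tops now [8, 17, 18])
4 → pile 1 (tops now [4, 17, 18])
14 → pile 2 (tops now [4, 14, 18])
2 → pile 1 (tops now [2, 14, 18])
3 → pile 2 (tops now [2, 3, 18])
19 → new pile 4 (tops now [2, 3, 18, 19])
10 → pile 3 (tops now [2, 3, 10, 19])
10 → pile 3 (tops now [2, 3, 10, 19])
18 → pile 4 (tops now [2, 3, 10, 18])
22 → new pile 5 (tops now [2, 3, 10, 18, 22])
Five piles.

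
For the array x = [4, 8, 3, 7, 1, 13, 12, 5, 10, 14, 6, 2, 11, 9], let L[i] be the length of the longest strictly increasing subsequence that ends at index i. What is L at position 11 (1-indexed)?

3

dp[i] = 1 + max{dp[j] : j<i, x[j]<x[i]} (or 1 if no such j):
i:      1  2  3  4  5  6  7  8  9 10 11 12 13 14
x[i]:   4  8  3  7  1 13 12  5 10 14  6  2 11  9
dp:     1  2  1  2  1  3  3  2  3  4  3  2  4  4
At index 11 the value is 3.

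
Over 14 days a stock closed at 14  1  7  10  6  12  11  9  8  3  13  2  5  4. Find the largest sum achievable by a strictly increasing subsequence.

43

Let S[i] be the best sum of a strictly increasing subsequence ending at i:
i:      1  2  3  4  5  6  7  8  9 10 11 12 13 14
a[i]:  14  1  7 10  6 12 11  9  8  3 13  2  5  4
S:     14  1  8 18  7 30 29 17 16  4 43  3  9  8
Maximum is 43 (e.g. 1 + 7 + 10 + 12 + 13).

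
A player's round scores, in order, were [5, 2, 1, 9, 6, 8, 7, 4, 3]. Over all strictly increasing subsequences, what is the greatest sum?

19

Let S[i] be the best sum of a strictly increasing subsequence ending at i:
i:      1  2  3  4  5  6  7  8  9
a[i]:   5  2  1  9  6  8  7  4  3
S:      5  2  1 14 11 19 18  6  5
Maximum is 19 (e.g. 5 + 6 + 8).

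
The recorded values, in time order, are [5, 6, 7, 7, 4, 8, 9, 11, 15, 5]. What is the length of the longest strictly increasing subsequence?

Let dp[i] be the length of the longest such subsequence ending at index i:
i:      1  2  3  4  5  6  7  8  9 10
a[i]:   5  6  7  7  4  8  9 11 15  5
dp:     1  2  3  3  1  4  5  6  7  2
Maximum dp value is 7.

7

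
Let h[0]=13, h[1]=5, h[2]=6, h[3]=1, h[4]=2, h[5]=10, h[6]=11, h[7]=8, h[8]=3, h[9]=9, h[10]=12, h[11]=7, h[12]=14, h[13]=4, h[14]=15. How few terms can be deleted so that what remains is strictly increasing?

8

Fewest deletions = n − (longest strictly increasing subsequence).
i:      0  1  2  3  4  5  6  7  8  9 10 11 12 13 14
h[i]:  13  5  6  1  2 10 11  8  3  9 12  7 14  4 15
dp:     1  1  2  1  2  3  4  3  3  4  5  4  6  4  7
max dp = 7, so deletions = 15 − 7 = 8.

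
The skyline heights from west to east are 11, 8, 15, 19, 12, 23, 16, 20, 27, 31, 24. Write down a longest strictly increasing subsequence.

Patience tails give the LIS length; then backtrack through the dp parents:
11 → extends → [11]
8 → replaces 11 → [8]
15 → extends → [8, 15]
19 → extends → [8, 15, 19]
12 → replaces 15 → [8, 12, 19]
23 → extends → [8, 12, 19, 23]
16 → replaces 19 → [8, 12, 16, 23]
20 → replaces 23 → [8, 12, 16, 20]
27 → extends → [8, 12, 16, 20, 27]
31 → extends → [8, 12, 16, 20, 27, 31]
24 → replaces 27 → [8, 12, 16, 20, 24, 31]
Length 6; one witness is 11, 15, 19, 23, 27, 31.

11, 15, 19, 23, 27, 31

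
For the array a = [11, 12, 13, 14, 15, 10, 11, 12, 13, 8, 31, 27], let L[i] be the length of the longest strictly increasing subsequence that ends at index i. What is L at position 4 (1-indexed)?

dp[i] = 1 + max{dp[j] : j<i, a[j]<a[i]} (or 1 if no such j):
i:      1  2  3  4  5  6  7  8  9 10 11 12
a[i]:  11 12 13 14 15 10 11 12 13  8 31 27
dp:     1  2  3  4  5  1  2  3  4  1  6  6
At index 4 the value is 4.

4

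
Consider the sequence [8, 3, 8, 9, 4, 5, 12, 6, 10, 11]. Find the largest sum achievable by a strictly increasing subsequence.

41

Let S[i] be the best sum of a strictly increasing subsequence ending at i:
i:      1  2  3  4  5  6  7  8  9 10
a[i]:   8  3  8  9  4  5 12  6 10 11
S:      8  3 11 20  7 12 32 18 30 41
Maximum is 41 (e.g. 3 + 8 + 9 + 10 + 11).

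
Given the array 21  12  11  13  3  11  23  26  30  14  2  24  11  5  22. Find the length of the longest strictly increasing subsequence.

Let dp[i] be the length of the longest such subsequence ending at index i:
i:      1  2  3  4  5  6  7  8  9 10 11 12 13 14 15
a[i]:  21 12 11 13  3 11 23 26 30 14  2 24 11  5 22
dp:     1  1  1  2  1  2  3  4  5  3  1  4  2  2  4
Maximum dp value is 5.

5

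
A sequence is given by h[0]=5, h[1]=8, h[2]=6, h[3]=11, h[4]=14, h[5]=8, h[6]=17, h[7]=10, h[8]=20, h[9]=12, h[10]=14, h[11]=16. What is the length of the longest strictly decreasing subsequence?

2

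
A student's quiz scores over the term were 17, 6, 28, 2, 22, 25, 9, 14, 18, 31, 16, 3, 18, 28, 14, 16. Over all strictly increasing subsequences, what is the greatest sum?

95

Let S[i] be the best sum of a strictly increasing subsequence ending at i:
i:      1  2  3  4  5  6  7  8  9 10 11 12 13 14 15 16
a[i]:  17  6 28  2 22 25  9 14 18 31 16  3 18 28 14 16
S:     17  6 45  2 39 64 15 29 47 95 45  5 63 92 29 45
Maximum is 95 (e.g. 17 + 22 + 25 + 31).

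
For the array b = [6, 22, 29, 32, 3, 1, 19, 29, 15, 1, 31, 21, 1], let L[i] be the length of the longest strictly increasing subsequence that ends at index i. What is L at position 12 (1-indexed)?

3

dp[i] = 1 + max{dp[j] : j<i, b[j]<b[i]} (or 1 if no such j):
i:      1  2  3  4  5  6  7  8  9 10 11 12 13
b[i]:   6 22 29 32  3  1 19 29 15  1 31 21  1
dp:     1  2  3  4  1  1  2  3  2  1  4  3  1
At index 12 the value is 3.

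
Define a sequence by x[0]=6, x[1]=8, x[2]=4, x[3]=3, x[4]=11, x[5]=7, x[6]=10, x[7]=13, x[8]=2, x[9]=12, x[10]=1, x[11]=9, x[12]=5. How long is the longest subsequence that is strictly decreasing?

5

Let dp[i] be the longest strictly decreasing subsequence ending at i:
i:      0  1  2  3  4  5  6  7  8  9 10 11 12
x[i]:   6  8  4  3 11  7 10 13  2 12  1  9  5
dp:     1  1  2  3  1  2  2  1  4  2  5  3  4
Maximum is 5.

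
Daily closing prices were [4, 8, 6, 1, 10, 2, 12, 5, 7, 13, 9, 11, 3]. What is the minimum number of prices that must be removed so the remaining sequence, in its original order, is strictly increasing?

7

Fewest deletions = n − (longest strictly increasing subsequence).
i:      1  2  3  4  5  6  7  8  9 10 11 12 13
a[i]:   4  8  6  1 10  2 12  5  7 13  9 11  3
dp:     1  2  2  1  3  2  4  3  4  5  5  6  3
max dp = 6, so deletions = 13 − 6 = 7.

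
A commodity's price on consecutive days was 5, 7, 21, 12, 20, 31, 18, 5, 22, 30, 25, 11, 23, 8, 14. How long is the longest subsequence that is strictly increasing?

Track the smallest tail for each achievable length (strict):
5 → extends → [5]
7 → extends → [5, 7]
21 → extends → [5, 7, 21]
12 → replaces 21 → [5, 7, 12]
20 → extends → [5, 7, 12, 20]
31 → extends → [5, 7, 12, 20, 31]
18 → replaces 20 → [5, 7, 12, 18, 31]
5 → already a tail → [5, 7, 12, 18, 31]
22 → replaces 31 → [5, 7, 12, 18, 22]
30 → extends → [5, 7, 12, 18, 22, 30]
25 → replaces 30 → [5, 7, 12, 18, 22, 25]
11 → replaces 12 → [5, 7, 11, 18, 22, 25]
23 → replaces 25 → [5, 7, 11, 18, 22, 23]
8 → replaces 11 → [5, 7, 8, 18, 22, 23]
14 → replaces 18 → [5, 7, 8, 14, 22, 23]
Six tails, so the longest strictly increasing subsequence has length 6 (e.g. 5, 7, 12, 20, 22, 30).

6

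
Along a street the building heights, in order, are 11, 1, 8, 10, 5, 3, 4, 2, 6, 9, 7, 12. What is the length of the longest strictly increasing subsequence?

Track the smallest tail for each achievable length (strict):
11 → extends → [11]
1 → replaces 11 → [1]
8 → extends → [1, 8]
10 → extends → [1, 8, 10]
5 → replaces 8 → [1, 5, 10]
3 → replaces 5 → [1, 3, 10]
4 → replaces 10 → [1, 3, 4]
2 → replaces 3 → [1, 2, 4]
6 → extends → [1, 2, 4, 6]
9 → extends → [1, 2, 4, 6, 9]
7 → replaces 9 → [1, 2, 4, 6, 7]
12 → extends → [1, 2, 4, 6, 7, 12]
Six tails, so the longest strictly increasing subsequence has length 6 (e.g. 1, 3, 4, 6, 9, 12).

6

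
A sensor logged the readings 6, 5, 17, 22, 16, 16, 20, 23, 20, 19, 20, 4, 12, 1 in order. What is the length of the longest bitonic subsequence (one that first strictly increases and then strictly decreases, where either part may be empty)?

8

inc[i] = longest strictly increasing subsequence ending at i; dec[i] = longest strictly decreasing subsequence starting at i:
i:      1  2  3  4  5  6  7  8  9 10 11 12 13 14
a[i]:   6  5 17 22 16 16 20 23 20 19 20  4 12  1
inc:    1  1  2  3  2  2  3  4  3  3  4  1  2  1
dec:    4  3  4  5  3  3  4  5  4  3  3  2  2  1
Best peak at i=8 (value 23): inc=4, dec=5, length 4+5−1 = 8.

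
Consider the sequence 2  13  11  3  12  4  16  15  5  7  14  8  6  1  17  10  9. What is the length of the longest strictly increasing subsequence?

Track the smallest tail for each achievable length (strict):
2 → extends → [2]
13 → extends → [2, 13]
11 → replaces 13 → [2, 11]
3 → replaces 11 → [2, 3]
12 → extends → [2, 3, 12]
4 → replaces 12 → [2, 3, 4]
16 → extends → [2, 3, 4, 16]
15 → replaces 16 → [2, 3, 4, 15]
5 → replaces 15 → [2, 3, 4, 5]
7 → extends → [2, 3, 4, 5, 7]
14 → extends → [2, 3, 4, 5, 7, 14]
8 → replaces 14 → [2, 3, 4, 5, 7, 8]
6 → replaces 7 → [2, 3, 4, 5, 6, 8]
1 → replaces 2 → [1, 3, 4, 5, 6, 8]
17 → extends → [1, 3, 4, 5, 6, 8, 17]
10 → replaces 17 → [1, 3, 4, 5, 6, 8, 10]
9 → replaces 10 → [1, 3, 4, 5, 6, 8, 9]
Seven tails, so the longest strictly increasing subsequence has length 7 (e.g. 2, 3, 4, 5, 7, 14, 17).

7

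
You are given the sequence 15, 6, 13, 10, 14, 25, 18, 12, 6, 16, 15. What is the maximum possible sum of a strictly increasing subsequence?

Let S[i] be the best sum of a strictly increasing subsequence ending at i:
i:      1  2  3  4  5  6  7  8  9 10 11
a[i]:  15  6 13 10 14 25 18 12  6 16 15
S:     15  6 19 16 33 58 51 28  6 49 48
Maximum is 58 (e.g. 6 + 13 + 14 + 25).

58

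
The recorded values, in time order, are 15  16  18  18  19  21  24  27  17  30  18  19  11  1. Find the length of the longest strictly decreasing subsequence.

4

Let dp[i] be the longest strictly decreasing subsequence ending at i:
i:      1  2  3  4  5  6  7  8  9 10 11 12 13 14
a[i]:  15 16 18 18 19 21 24 27 17 30 18 19 11  1
dp:     1  1  1  1  1  1  1  1  2  1  2  2  3  4
Maximum is 4.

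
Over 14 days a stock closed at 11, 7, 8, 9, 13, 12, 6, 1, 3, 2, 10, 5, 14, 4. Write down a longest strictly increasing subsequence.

Patience tails give the LIS length; then backtrack through the dp parents:
11 → extends → [11]
7 → replaces 11 → [7]
8 → extends → [7, 8]
9 → extends → [7, 8, 9]
13 → extends → [7, 8, 9, 13]
12 → replaces 13 → [7, 8, 9, 12]
6 → replaces 7 → [6, 8, 9, 12]
1 → replaces 6 → [1, 8, 9, 12]
3 → replaces 8 → [1, 3, 9, 12]
2 → replaces 3 → [1, 2, 9, 12]
10 → replaces 12 → [1, 2, 9, 10]
5 → replaces 9 → [1, 2, 5, 10]
14 → extends → [1, 2, 5, 10, 14]
4 → replaces 5 → [1, 2, 4, 10, 14]
Length 5; one witness is 7, 8, 9, 13, 14.

7, 8, 9, 13, 14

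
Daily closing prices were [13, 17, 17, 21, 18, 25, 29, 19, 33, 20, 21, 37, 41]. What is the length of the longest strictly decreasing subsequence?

2

Negate each value so 'decreasing' becomes 'increasing', then run patience tails on the negated sequence:
-13 → extends → [-13]
-17 → replaces -13 → [-17]
-17 → already a tail → [-17]
-21 → replaces -17 → [-21]
-18 → extends → [-21, -18]
-25 → replaces -21 → [-25, -18]
-29 → replaces -25 → [-29, -18]
-19 → replaces -18 → [-29, -19]
-33 → replaces -29 → [-33, -19]
-20 → replaces -19 → [-33, -20]
-21 → replaces -20 → [-33, -21]
-37 → replaces -33 → [-37, -21]
-41 → replaces -37 → [-41, -21]
Two tails, so the longest strictly decreasing subsequence of the original has length 2.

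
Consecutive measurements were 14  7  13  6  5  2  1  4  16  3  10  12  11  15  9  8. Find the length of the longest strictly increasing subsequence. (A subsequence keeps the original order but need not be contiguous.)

Let dp[i] be the length of the longest such subsequence ending at index i:
i:      1  2  3  4  5  6  7  8  9 10 11 12 13 14 15 16
a[i]:  14  7 13  6  5  2  1  4 16  3 10 12 11 15  9  8
dp:     1  1  2  1  1  1  1  2  3  2  3  4  4  5  3  3
Maximum dp value is 5.

5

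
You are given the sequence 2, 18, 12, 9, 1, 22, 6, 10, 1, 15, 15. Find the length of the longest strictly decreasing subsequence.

5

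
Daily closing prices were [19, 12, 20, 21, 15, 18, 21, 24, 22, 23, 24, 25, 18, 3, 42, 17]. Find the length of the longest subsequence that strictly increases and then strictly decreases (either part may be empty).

inc[i] = longest strictly increasing subsequence ending at i; dec[i] = longest strictly decreasing subsequence starting at i:
i:      1  2  3  4  5  6  7  8  9 10 11 12 13 14 15 16
a[i]:  19 12 20 21 15 18 21 24 22 23 24 25 18  3 42 17
inc:    1  1  2  3  2  3  4  5  5  6  7  8  3  1  9  3
dec:    3  2  3  3  2  2  3  4  3  3  3  3  2  1  2  1
Best peak at i=12 (value 25): inc=8, dec=3, length 8+3−1 = 10.

10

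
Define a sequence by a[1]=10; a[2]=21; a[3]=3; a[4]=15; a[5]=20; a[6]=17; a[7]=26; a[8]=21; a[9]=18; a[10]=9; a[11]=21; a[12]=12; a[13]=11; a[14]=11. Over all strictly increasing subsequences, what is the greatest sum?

81

Let S[i] be the best sum of a strictly increasing subsequence ending at i:
i:      1  2  3  4  5  6  7  8  9 10 11 12 13 14
a[i]:  10 21  3 15 20 17 26 21 18  9 21 12 11 11
S:     10 31  3 25 45 42 71 66 60 12 81 24 23 23
Maximum is 81 (e.g. 10 + 15 + 17 + 18 + 21).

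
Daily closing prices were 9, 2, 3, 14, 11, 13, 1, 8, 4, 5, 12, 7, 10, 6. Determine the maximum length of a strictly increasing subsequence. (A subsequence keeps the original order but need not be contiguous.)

6

Track the smallest tail for each achievable length (strict):
9 → extends → [9]
2 → replaces 9 → [2]
3 → extends → [2, 3]
14 → extends → [2, 3, 14]
11 → replaces 14 → [2, 3, 11]
13 → extends → [2, 3, 11, 13]
1 → replaces 2 → [1, 3, 11, 13]
8 → replaces 11 → [1, 3, 8, 13]
4 → replaces 8 → [1, 3, 4, 13]
5 → replaces 13 → [1, 3, 4, 5]
12 → extends → [1, 3, 4, 5, 12]
7 → replaces 12 → [1, 3, 4, 5, 7]
10 → extends → [1, 3, 4, 5, 7, 10]
6 → replaces 7 → [1, 3, 4, 5, 6, 10]
Six tails, so the longest strictly increasing subsequence has length 6 (e.g. 2, 3, 4, 5, 7, 10).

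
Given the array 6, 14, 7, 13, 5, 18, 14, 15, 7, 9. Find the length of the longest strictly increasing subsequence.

5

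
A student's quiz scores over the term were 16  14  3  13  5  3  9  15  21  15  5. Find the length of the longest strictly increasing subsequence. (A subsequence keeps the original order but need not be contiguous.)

Let dp[i] be the length of the longest such subsequence ending at index i:
i:      1  2  3  4  5  6  7  8  9 10 11
a[i]:  16 14  3 13  5  3  9 15 21 15  5
dp:     1  1  1  2  2  1  3  4  5  4  2
Maximum dp value is 5.

5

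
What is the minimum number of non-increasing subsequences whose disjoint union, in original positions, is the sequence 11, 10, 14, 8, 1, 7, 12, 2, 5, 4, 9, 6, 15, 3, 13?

5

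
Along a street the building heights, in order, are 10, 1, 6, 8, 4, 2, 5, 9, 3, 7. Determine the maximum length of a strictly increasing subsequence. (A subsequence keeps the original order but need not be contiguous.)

Track the smallest tail for each achievable length (strict):
10 → extends → [10]
1 → replaces 10 → [1]
6 → extends → [1, 6]
8 → extends → [1, 6, 8]
4 → replaces 6 → [1, 4, 8]
2 → replaces 4 → [1, 2, 8]
5 → replaces 8 → [1, 2, 5]
9 → extends → [1, 2, 5, 9]
3 → replaces 5 → [1, 2, 3, 9]
7 → replaces 9 → [1, 2, 3, 7]
Four tails, so the longest strictly increasing subsequence has length 4 (e.g. 1, 6, 8, 9).

4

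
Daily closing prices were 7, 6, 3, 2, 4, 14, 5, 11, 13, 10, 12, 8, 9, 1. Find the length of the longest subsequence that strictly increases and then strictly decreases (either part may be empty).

inc[i] = longest strictly increasing subsequence ending at i; dec[i] = longest strictly decreasing subsequence starting at i:
i:      1  2  3  4  5  6  7  8  9 10 11 12 13 14
a[i]:   7  6  3  2  4 14  5 11 13 10 12  8  9  1
inc:    1  1  1  1  2  3  3  4  5  4  5  4  5  1
dec:    5  4  3  2  2  5  2  4  4  3  3  2  2  1
Best peak at i=9 (value 13): inc=5, dec=4, length 5+4−1 = 8.

8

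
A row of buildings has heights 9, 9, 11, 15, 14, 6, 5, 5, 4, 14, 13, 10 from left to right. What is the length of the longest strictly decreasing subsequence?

Negate each value so 'decreasing' becomes 'increasing', then run patience tails on the negated sequence:
-9 → extends → [-9]
-9 → already a tail → [-9]
-11 → replaces -9 → [-11]
-15 → replaces -11 → [-15]
-14 → extends → [-15, -14]
-6 → extends → [-15, -14, -6]
-5 → extends → [-15, -14, -6, -5]
-5 → already a tail → [-15, -14, -6, -5]
-4 → extends → [-15, -14, -6, -5, -4]
-14 → already a tail → [-15, -14, -6, -5, -4]
-13 → replaces -6 → [-15, -14, -13, -5, -4]
-10 → replaces -5 → [-15, -14, -13, -10, -4]
Five tails, so the longest strictly decreasing subsequence of the original has length 5.

5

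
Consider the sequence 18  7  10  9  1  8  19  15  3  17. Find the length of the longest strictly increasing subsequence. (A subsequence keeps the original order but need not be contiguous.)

4

Track the smallest tail for each achievable length (strict):
18 → extends → [18]
7 → replaces 18 → [7]
10 → extends → [7, 10]
9 → replaces 10 → [7, 9]
1 → replaces 7 → [1, 9]
8 → replaces 9 → [1, 8]
19 → extends → [1, 8, 19]
15 → replaces 19 → [1, 8, 15]
3 → replaces 8 → [1, 3, 15]
17 → extends → [1, 3, 15, 17]
Four tails, so the longest strictly increasing subsequence has length 4 (e.g. 7, 10, 15, 17).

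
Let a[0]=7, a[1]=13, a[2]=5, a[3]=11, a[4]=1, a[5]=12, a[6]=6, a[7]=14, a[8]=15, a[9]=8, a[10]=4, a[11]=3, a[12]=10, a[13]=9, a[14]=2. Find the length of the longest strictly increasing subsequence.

5

Track the smallest tail for each achievable length (strict):
7 → extends → [7]
13 → extends → [7, 13]
5 → replaces 7 → [5, 13]
11 → replaces 13 → [5, 11]
1 → replaces 5 → [1, 11]
12 → extends → [1, 11, 12]
6 → replaces 11 → [1, 6, 12]
14 → extends → [1, 6, 12, 14]
15 → extends → [1, 6, 12, 14, 15]
8 → replaces 12 → [1, 6, 8, 14, 15]
4 → replaces 6 → [1, 4, 8, 14, 15]
3 → replaces 4 → [1, 3, 8, 14, 15]
10 → replaces 14 → [1, 3, 8, 10, 15]
9 → replaces 10 → [1, 3, 8, 9, 15]
2 → replaces 3 → [1, 2, 8, 9, 15]
Five tails, so the longest strictly increasing subsequence has length 5 (e.g. 7, 11, 12, 14, 15).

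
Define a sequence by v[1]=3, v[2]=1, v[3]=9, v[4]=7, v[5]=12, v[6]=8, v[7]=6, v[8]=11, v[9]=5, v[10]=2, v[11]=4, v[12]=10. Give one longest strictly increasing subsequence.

3, 7, 8, 11

Patience tails give the LIS length; then backtrack through the dp parents:
3 → extends → [3]
1 → replaces 3 → [1]
9 → extends → [1, 9]
7 → replaces 9 → [1, 7]
12 → extends → [1, 7, 12]
8 → replaces 12 → [1, 7, 8]
6 → replaces 7 → [1, 6, 8]
11 → extends → [1, 6, 8, 11]
5 → replaces 6 → [1, 5, 8, 11]
2 → replaces 5 → [1, 2, 8, 11]
4 → replaces 8 → [1, 2, 4, 11]
10 → replaces 11 → [1, 2, 4, 10]
Length 4; one witness is 3, 7, 8, 11.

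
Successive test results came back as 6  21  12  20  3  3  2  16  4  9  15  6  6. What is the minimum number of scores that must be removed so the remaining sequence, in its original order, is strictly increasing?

9

Fewest deletions = n − (longest strictly increasing subsequence).
Patience tails:
6 → extends → [6]
21 → extends → [6, 21]
12 → replaces 21 → [6, 12]
20 → extends → [6, 12, 20]
3 → replaces 6 → [3, 12, 20]
3 → already a tail → [3, 12, 20]
2 → replaces 3 → [2, 12, 20]
16 → replaces 20 → [2, 12, 16]
4 → replaces 12 → [2, 4, 16]
9 → replaces 16 → [2, 4, 9]
15 → extends → [2, 4, 9, 15]
6 → replaces 9 → [2, 4, 6, 15]
6 → already a tail → [2, 4, 6, 15]
Longest strictly increasing subsequence has length 4, so deletions = 13 − 4 = 9.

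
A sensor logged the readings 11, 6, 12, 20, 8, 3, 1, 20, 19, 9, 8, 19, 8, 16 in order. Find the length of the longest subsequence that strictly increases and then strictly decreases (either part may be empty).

inc[i] = longest strictly increasing subsequence ending at i; dec[i] = longest strictly decreasing subsequence starting at i:
i:      1  2  3  4  5  6  7  8  9 10 11 12 13 14
a[i]:  11  6 12 20  8  3  1 20 19  9  8 19  8 16
inc:    1  1  2  3  2  1  1  3  3  3  2  4  2  4
dec:    4  3  4  4  3  2  1  4  3  2  1  2  1  1
Best peak at i=4 (value 20): inc=3, dec=4, length 3+4−1 = 6.

6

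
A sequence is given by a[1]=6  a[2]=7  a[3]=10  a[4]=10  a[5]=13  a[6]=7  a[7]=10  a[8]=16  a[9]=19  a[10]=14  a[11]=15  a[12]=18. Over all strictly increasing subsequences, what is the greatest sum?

Let S[i] be the best sum of a strictly increasing subsequence ending at i:
i:      1  2  3  4  5  6  7  8  9 10 11 12
a[i]:   6  7 10 10 13  7 10 16 19 14 15 18
S:      6 13 23 23 36 13 23 52 71 50 65 83
Maximum is 83 (e.g. 6 + 7 + 10 + 13 + 14 + 15 + 18).

83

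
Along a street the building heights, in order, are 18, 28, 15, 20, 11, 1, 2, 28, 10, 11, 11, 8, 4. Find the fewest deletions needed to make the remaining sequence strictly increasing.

Fewest deletions = n − (longest strictly increasing subsequence).
Patience tails:
18 → extends → [18]
28 → extends → [18, 28]
15 → replaces 18 → [15, 28]
20 → replaces 28 → [15, 20]
11 → replaces 15 → [11, 20]
1 → replaces 11 → [1, 20]
2 → replaces 20 → [1, 2]
28 → extends → [1, 2, 28]
10 → replaces 28 → [1, 2, 10]
11 → extends → [1, 2, 10, 11]
11 → already a tail → [1, 2, 10, 11]
8 → replaces 10 → [1, 2, 8, 11]
4 → replaces 8 → [1, 2, 4, 11]
Longest strictly increasing subsequence has length 4, so deletions = 13 − 4 = 9.

9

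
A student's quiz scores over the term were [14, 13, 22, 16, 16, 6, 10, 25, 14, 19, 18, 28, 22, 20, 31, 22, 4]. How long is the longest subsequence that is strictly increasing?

Track the smallest tail for each achievable length (strict):
14 → extends → [14]
13 → replaces 14 → [13]
22 → extends → [13, 22]
16 → replaces 22 → [13, 16]
16 → already a tail → [13, 16]
6 → replaces 13 → [6, 16]
10 → replaces 16 → [6, 10]
25 → extends → [6, 10, 25]
14 → replaces 25 → [6, 10, 14]
19 → extends → [6, 10, 14, 19]
18 → replaces 19 → [6, 10, 14, 18]
28 → extends → [6, 10, 14, 18, 28]
22 → replaces 28 → [6, 10, 14, 18, 22]
20 → replaces 22 → [6, 10, 14, 18, 20]
31 → extends → [6, 10, 14, 18, 20, 31]
22 → replaces 31 → [6, 10, 14, 18, 20, 22]
4 → replaces 6 → [4, 10, 14, 18, 20, 22]
Six tails, so the longest strictly increasing subsequence has length 6 (e.g. 6, 10, 14, 19, 28, 31).

6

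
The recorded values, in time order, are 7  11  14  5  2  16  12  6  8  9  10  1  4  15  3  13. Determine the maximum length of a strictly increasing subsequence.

Let dp[i] be the length of the longest such subsequence ending at index i:
i:      1  2  3  4  5  6  7  8  9 10 11 12 13 14 15 16
a[i]:   7 11 14  5  2 16 12  6  8  9 10  1  4 15  3 13
dp:     1  2  3  1  1  4  3  2  3  4  5  1  2  6  2  6
Maximum dp value is 6.

6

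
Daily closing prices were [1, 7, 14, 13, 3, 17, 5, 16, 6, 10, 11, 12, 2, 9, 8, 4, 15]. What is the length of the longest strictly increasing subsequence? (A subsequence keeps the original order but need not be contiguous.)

Track the smallest tail for each achievable length (strict):
1 → extends → [1]
7 → extends → [1, 7]
14 → extends → [1, 7, 14]
13 → replaces 14 → [1, 7, 13]
3 → replaces 7 → [1, 3, 13]
17 → extends → [1, 3, 13, 17]
5 → replaces 13 → [1, 3, 5, 17]
16 → replaces 17 → [1, 3, 5, 16]
6 → replaces 16 → [1, 3, 5, 6]
10 → extends → [1, 3, 5, 6, 10]
11 → extends → [1, 3, 5, 6, 10, 11]
12 → extends → [1, 3, 5, 6, 10, 11, 12]
2 → replaces 3 → [1, 2, 5, 6, 10, 11, 12]
9 → replaces 10 → [1, 2, 5, 6, 9, 11, 12]
8 → replaces 9 → [1, 2, 5, 6, 8, 11, 12]
4 → replaces 5 → [1, 2, 4, 6, 8, 11, 12]
15 → extends → [1, 2, 4, 6, 8, 11, 12, 15]
Eight tails, so the longest strictly increasing subsequence has length 8 (e.g. 1, 3, 5, 6, 10, 11, 12, 15).

8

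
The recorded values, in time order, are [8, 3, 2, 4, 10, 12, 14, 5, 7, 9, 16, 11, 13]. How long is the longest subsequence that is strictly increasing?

7

Track the smallest tail for each achievable length (strict):
8 → extends → [8]
3 → replaces 8 → [3]
2 → replaces 3 → [2]
4 → extends → [2, 4]
10 → extends → [2, 4, 10]
12 → extends → [2, 4, 10, 12]
14 → extends → [2, 4, 10, 12, 14]
5 → replaces 10 → [2, 4, 5, 12, 14]
7 → replaces 12 → [2, 4, 5, 7, 14]
9 → replaces 14 → [2, 4, 5, 7, 9]
16 → extends → [2, 4, 5, 7, 9, 16]
11 → replaces 16 → [2, 4, 5, 7, 9, 11]
13 → extends → [2, 4, 5, 7, 9, 11, 13]
Seven tails, so the longest strictly increasing subsequence has length 7 (e.g. 3, 4, 5, 7, 9, 11, 13).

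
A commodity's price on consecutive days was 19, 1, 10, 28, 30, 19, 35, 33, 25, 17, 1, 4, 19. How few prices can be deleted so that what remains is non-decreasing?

8

Fewest deletions = n − (longest non-decreasing subsequence).
i:      1  2  3  4  5  6  7  8  9 10 11 12 13
a[i]:  19  1 10 28 30 19 35 33 25 17  1  4 19
dp:     1  1  2  3  4  3  5  5  4  3  2  3  4
max dp = 5, so deletions = 13 − 5 = 8.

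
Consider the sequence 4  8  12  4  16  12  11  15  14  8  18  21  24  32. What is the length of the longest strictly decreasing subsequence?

4

Negate each value so 'decreasing' becomes 'increasing', then run patience tails on the negated sequence:
-4 → extends → [-4]
-8 → replaces -4 → [-8]
-12 → replaces -8 → [-12]
-4 → extends → [-12, -4]
-16 → replaces -12 → [-16, -4]
-12 → replaces -4 → [-16, -12]
-11 → extends → [-16, -12, -11]
-15 → replaces -12 → [-16, -15, -11]
-14 → replaces -11 → [-16, -15, -14]
-8 → extends → [-16, -15, -14, -8]
-18 → replaces -16 → [-18, -15, -14, -8]
-21 → replaces -18 → [-21, -15, -14, -8]
-24 → replaces -21 → [-24, -15, -14, -8]
-32 → replaces -24 → [-32, -15, -14, -8]
Four tails, so the longest strictly decreasing subsequence of the original has length 4.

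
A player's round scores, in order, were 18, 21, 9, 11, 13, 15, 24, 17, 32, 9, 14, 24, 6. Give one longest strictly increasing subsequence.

Patience tails give the LIS length; then backtrack through the dp parents:
18 → extends → [18]
21 → extends → [18, 21]
9 → replaces 18 → [9, 21]
11 → replaces 21 → [9, 11]
13 → extends → [9, 11, 13]
15 → extends → [9, 11, 13, 15]
24 → extends → [9, 11, 13, 15, 24]
17 → replaces 24 → [9, 11, 13, 15, 17]
32 → extends → [9, 11, 13, 15, 17, 32]
9 → already a tail → [9, 11, 13, 15, 17, 32]
14 → replaces 15 → [9, 11, 13, 14, 17, 32]
24 → replaces 32 → [9, 11, 13, 14, 17, 24]
6 → replaces 9 → [6, 11, 13, 14, 17, 24]
Length 6; one witness is 9, 11, 13, 15, 24, 32.

9, 11, 13, 15, 24, 32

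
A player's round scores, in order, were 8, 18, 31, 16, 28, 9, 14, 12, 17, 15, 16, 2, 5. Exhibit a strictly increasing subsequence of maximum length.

8, 9, 14, 15, 16

Patience tails give the LIS length; then backtrack through the dp parents:
8 → extends → [8]
18 → extends → [8, 18]
31 → extends → [8, 18, 31]
16 → replaces 18 → [8, 16, 31]
28 → replaces 31 → [8, 16, 28]
9 → replaces 16 → [8, 9, 28]
14 → replaces 28 → [8, 9, 14]
12 → replaces 14 → [8, 9, 12]
17 → extends → [8, 9, 12, 17]
15 → replaces 17 → [8, 9, 12, 15]
16 → extends → [8, 9, 12, 15, 16]
2 → replaces 8 → [2, 9, 12, 15, 16]
5 → replaces 9 → [2, 5, 12, 15, 16]
Length 5; one witness is 8, 9, 14, 15, 16.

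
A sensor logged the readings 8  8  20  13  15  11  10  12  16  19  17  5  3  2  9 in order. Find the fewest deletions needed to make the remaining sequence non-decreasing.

9

Fewest deletions = n − (longest non-decreasing subsequence).
Patience tails:
8 → extends → [8]
8 → extends → [8, 8]
20 → extends → [8, 8, 20]
13 → replaces 20 → [8, 8, 13]
15 → extends → [8, 8, 13, 15]
11 → replaces 13 → [8, 8, 11, 15]
10 → replaces 11 → [8, 8, 10, 15]
12 → replaces 15 → [8, 8, 10, 12]
16 → extends → [8, 8, 10, 12, 16]
19 → extends → [8, 8, 10, 12, 16, 19]
17 → replaces 19 → [8, 8, 10, 12, 16, 17]
5 → replaces 8 → [5, 8, 10, 12, 16, 17]
3 → replaces 5 → [3, 8, 10, 12, 16, 17]
2 → replaces 3 → [2, 8, 10, 12, 16, 17]
9 → replaces 10 → [2, 8, 9, 12, 16, 17]
Longest non-decreasing subsequence has length 6, so deletions = 15 − 6 = 9.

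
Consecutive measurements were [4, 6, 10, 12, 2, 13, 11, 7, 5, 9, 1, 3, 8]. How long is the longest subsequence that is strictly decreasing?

5

Negate each value so 'decreasing' becomes 'increasing', then run patience tails on the negated sequence:
-4 → extends → [-4]
-6 → replaces -4 → [-6]
-10 → replaces -6 → [-10]
-12 → replaces -10 → [-12]
-2 → extends → [-12, -2]
-13 → replaces -12 → [-13, -2]
-11 → replaces -2 → [-13, -11]
-7 → extends → [-13, -11, -7]
-5 → extends → [-13, -11, -7, -5]
-9 → replaces -7 → [-13, -11, -9, -5]
-1 → extends → [-13, -11, -9, -5, -1]
-3 → replaces -1 → [-13, -11, -9, -5, -3]
-8 → replaces -5 → [-13, -11, -9, -8, -3]
Five tails, so the longest strictly decreasing subsequence of the original has length 5.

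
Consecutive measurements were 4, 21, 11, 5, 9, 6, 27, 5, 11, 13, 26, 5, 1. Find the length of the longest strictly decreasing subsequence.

6

Negate each value so 'decreasing' becomes 'increasing', then run patience tails on the negated sequence:
-4 → extends → [-4]
-21 → replaces -4 → [-21]
-11 → extends → [-21, -11]
-5 → extends → [-21, -11, -5]
-9 → replaces -5 → [-21, -11, -9]
-6 → extends → [-21, -11, -9, -6]
-27 → replaces -21 → [-27, -11, -9, -6]
-5 → extends → [-27, -11, -9, -6, -5]
-11 → already a tail → [-27, -11, -9, -6, -5]
-13 → replaces -11 → [-27, -13, -9, -6, -5]
-26 → replaces -13 → [-27, -26, -9, -6, -5]
-5 → already a tail → [-27, -26, -9, -6, -5]
-1 → extends → [-27, -26, -9, -6, -5, -1]
Six tails, so the longest strictly decreasing subsequence of the original has length 6.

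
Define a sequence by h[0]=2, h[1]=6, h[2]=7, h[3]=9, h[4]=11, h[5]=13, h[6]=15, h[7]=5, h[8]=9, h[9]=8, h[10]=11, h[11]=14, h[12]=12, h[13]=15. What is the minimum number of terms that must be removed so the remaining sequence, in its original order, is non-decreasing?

Fewest deletions = n − (longest non-decreasing subsequence).
i:      0  1  2  3  4  5  6  7  8  9 10 11 12 13
h[i]:   2  6  7  9 11 13 15  5  9  8 11 14 12 15
dp:     1  2  3  4  5  6  7  2  5  4  6  7  7  8
max dp = 8, so deletions = 14 − 8 = 6.

6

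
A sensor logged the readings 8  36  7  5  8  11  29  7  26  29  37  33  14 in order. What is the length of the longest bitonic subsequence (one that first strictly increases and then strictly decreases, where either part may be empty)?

8

inc[i] = longest strictly increasing subsequence ending at i; dec[i] = longest strictly decreasing subsequence starting at i:
i:      1  2  3  4  5  6  7  8  9 10 11 12 13
a[i]:   8 36  7  5  8 11 29  7 26 29 37 33 14
inc:    1  2  1  1  2  3  4  2  4  5  6  6  4
dec:    3  4  2  1  2  2  3  1  2  2  3  2  1
Best peak at i=11 (value 37): inc=6, dec=3, length 6+3−1 = 8.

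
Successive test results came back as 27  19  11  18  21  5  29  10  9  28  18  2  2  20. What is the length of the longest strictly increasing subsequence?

Let dp[i] be the length of the longest such subsequence ending at index i:
i:      1  2  3  4  5  6  7  8  9 10 11 12 13 14
a[i]:  27 19 11 18 21  5 29 10  9 28 18  2  2 20
dp:     1  1  1  2  3  1  4  2  2  4  3  1  1  4
Maximum dp value is 4.

4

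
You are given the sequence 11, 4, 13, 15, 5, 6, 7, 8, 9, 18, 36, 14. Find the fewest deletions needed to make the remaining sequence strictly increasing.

Fewest deletions = n − (longest strictly increasing subsequence).
Patience tails:
11 → extends → [11]
4 → replaces 11 → [4]
13 → extends → [4, 13]
15 → extends → [4, 13, 15]
5 → replaces 13 → [4, 5, 15]
6 → replaces 15 → [4, 5, 6]
7 → extends → [4, 5, 6, 7]
8 → extends → [4, 5, 6, 7, 8]
9 → extends → [4, 5, 6, 7, 8, 9]
18 → extends → [4, 5, 6, 7, 8, 9, 18]
36 → extends → [4, 5, 6, 7, 8, 9, 18, 36]
14 → replaces 18 → [4, 5, 6, 7, 8, 9, 14, 36]
Longest strictly increasing subsequence has length 8, so deletions = 12 − 8 = 4.

4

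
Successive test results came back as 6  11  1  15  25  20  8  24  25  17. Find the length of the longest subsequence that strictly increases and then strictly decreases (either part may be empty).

7

inc[i] = longest strictly increasing subsequence ending at i; dec[i] = longest strictly decreasing subsequence starting at i:
i:      1  2  3  4  5  6  7  8  9 10
a[i]:   6 11  1 15 25 20  8 24 25 17
inc:    1  2  1  3  4  4  2  5  6  4
dec:    2  2  1  2  3  2  1  2  2  1
Best peak at i=9 (value 25): inc=6, dec=2, length 6+2−1 = 7.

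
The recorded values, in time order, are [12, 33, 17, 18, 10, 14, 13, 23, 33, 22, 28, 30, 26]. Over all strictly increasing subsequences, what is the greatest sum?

Let S[i] be the best sum of a strictly increasing subsequence ending at i:
i:       1   2   3   4   5   6   7   8   9  10  11  12  13
a[i]:   12  33  17  18  10  14  13  23  33  22  28  30  26
S:      12  45  29  47  10  26  25  70 103  69  98 128  96
Maximum is 128 (e.g. 12 + 17 + 18 + 23 + 28 + 30).

128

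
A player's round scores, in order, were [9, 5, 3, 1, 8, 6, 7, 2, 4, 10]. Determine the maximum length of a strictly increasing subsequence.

4

Let dp[i] be the length of the longest such subsequence ending at index i:
i:      1  2  3  4  5  6  7  8  9 10
a[i]:   9  5  3  1  8  6  7  2  4 10
dp:     1  1  1  1  2  2  3  2  3  4
Maximum dp value is 4.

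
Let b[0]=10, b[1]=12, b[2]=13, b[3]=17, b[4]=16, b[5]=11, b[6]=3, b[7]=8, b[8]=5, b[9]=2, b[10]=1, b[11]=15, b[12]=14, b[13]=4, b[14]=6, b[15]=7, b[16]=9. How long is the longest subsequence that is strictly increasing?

Let dp[i] be the length of the longest such subsequence ending at index i:
i:      0  1  2  3  4  5  6  7  8  9 10 11 12 13 14 15 16
b[i]:  10 12 13 17 16 11  3  8  5  2  1 15 14  4  6  7  9
dp:     1  2  3  4  4  2  1  2  2  1  1  4  4  2  3  4  5
Maximum dp value is 5.

5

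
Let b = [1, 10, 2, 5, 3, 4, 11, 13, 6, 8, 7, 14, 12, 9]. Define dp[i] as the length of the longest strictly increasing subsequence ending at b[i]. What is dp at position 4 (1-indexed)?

dp[i] = 1 + max{dp[j] : j<i, b[j]<b[i]} (or 1 if no such j):
i:      1  2  3  4  5  6  7  8  9 10 11 12 13 14
b[i]:   1 10  2  5  3  4 11 13  6  8  7 14 12  9
dp:     1  2  2  3  3  4  5  6  5  6  6  7  7  7
At index 4 the value is 3.

3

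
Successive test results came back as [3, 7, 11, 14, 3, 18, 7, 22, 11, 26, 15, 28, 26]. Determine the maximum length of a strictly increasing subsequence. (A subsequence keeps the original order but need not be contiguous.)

Let dp[i] be the length of the longest such subsequence ending at index i:
i:      1  2  3  4  5  6  7  8  9 10 11 12 13
a[i]:   3  7 11 14  3 18  7 22 11 26 15 28 26
dp:     1  2  3  4  1  5  2  6  3  7  5  8  7
Maximum dp value is 8.

8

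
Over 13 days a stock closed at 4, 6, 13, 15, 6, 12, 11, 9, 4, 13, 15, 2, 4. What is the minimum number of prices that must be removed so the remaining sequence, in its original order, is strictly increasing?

8

Fewest deletions = n − (longest strictly increasing subsequence).
i:      1  2  3  4  5  6  7  8  9 10 11 12 13
a[i]:   4  6 13 15  6 12 11  9  4 13 15  2  4
dp:     1  2  3  4  2  3  3  3  1  4  5  1  2
max dp = 5, so deletions = 13 − 5 = 8.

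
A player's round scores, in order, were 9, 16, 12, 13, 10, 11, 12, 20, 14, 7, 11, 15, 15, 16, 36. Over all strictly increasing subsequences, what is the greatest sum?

Let S[i] be the best sum of a strictly increasing subsequence ending at i:
i:       1   2   3   4   5   6   7   8   9  10  11  12  13  14  15
a[i]:    9  16  12  13  10  11  12  20  14   7  11  15  15  16  36
S:       9  25  21  34  19  30  42  62  56   7  30  71  71  87 123
Maximum is 123 (e.g. 9 + 10 + 11 + 12 + 14 + 15 + 16 + 36).

123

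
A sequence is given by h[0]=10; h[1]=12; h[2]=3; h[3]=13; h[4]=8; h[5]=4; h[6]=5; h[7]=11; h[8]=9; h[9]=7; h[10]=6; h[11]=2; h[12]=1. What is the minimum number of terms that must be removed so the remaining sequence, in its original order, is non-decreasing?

9

Fewest deletions = n − (longest non-decreasing subsequence).
i:      0  1  2  3  4  5  6  7  8  9 10 11 12
h[i]:  10 12  3 13  8  4  5 11  9  7  6  2  1
dp:     1  2  1  3  2  2  3  4  4  4  4  1  1
max dp = 4, so deletions = 13 − 4 = 9.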